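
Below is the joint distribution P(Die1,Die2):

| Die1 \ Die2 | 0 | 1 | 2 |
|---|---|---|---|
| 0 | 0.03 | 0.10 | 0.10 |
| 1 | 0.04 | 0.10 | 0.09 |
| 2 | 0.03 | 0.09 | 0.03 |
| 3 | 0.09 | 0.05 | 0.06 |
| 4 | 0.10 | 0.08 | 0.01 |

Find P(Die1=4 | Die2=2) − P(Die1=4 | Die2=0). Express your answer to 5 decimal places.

-0.31034

P(Die2=2) = 0.10 + 0.09 + 0.03 + 0.06 + 0.01 = 0.29; P(Die1=4 | Die2=2) = 0.01/0.29 = 0.034483.
P(Die2=0) = 0.03 + 0.04 + 0.03 + 0.09 + 0.10 = 0.29; P(Die1=4 | Die2=0) = 0.10/0.29 = 0.344828.
Difference = -0.31034.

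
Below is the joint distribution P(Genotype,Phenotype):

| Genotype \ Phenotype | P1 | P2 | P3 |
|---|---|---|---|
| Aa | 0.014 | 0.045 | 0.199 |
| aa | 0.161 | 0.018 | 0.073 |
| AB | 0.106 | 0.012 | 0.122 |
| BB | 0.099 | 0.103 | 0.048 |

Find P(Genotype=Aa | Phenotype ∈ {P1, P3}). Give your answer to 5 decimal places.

0.25912

P(Phenotype=P1) = 0.014 + 0.161 + 0.106 + 0.099 = 0.380.
P(Phenotype=P3) = 0.199 + 0.073 + 0.122 + 0.048 = 0.442.
P(Phenotype ∈ {P1, P3}) = 0.380 + 0.442 = 0.822; P(Genotype=Aa, Phenotype ∈ {P1, P3}) = 0.014 + 0.199 = 0.213.
P(Genotype=Aa | Phenotype ∈ {P1, P3}) = 0.213/0.822 = 0.25912.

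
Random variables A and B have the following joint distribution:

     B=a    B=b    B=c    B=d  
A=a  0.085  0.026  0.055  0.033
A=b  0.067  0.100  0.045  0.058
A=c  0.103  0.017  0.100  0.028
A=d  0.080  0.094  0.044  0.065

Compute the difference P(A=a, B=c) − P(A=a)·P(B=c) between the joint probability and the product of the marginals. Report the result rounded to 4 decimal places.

0.0064

P(A=a) = 0.085 + 0.026 + 0.055 + 0.033 = 0.199.
P(B=c) = 0.055 + 0.045 + 0.100 + 0.044 = 0.244.
P(A=a, B=c) − P(A=a)P(B=c) = 0.055 − 0.199×0.244 = 0.0064.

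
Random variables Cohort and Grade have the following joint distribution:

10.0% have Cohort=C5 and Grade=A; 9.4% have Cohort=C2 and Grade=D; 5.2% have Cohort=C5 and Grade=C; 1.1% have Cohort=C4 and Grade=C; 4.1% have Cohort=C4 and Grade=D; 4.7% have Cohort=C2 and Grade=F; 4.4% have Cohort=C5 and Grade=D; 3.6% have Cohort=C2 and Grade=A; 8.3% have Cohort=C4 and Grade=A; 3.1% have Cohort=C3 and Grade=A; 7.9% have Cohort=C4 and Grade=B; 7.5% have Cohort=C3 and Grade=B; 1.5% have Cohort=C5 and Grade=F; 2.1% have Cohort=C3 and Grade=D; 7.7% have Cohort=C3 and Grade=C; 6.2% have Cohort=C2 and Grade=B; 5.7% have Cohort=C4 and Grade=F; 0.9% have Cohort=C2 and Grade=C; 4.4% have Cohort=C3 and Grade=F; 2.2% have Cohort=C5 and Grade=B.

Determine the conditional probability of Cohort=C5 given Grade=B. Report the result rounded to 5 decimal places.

0.09244

P(Grade=B) = 0.062 + 0.075 + 0.079 + 0.022 = 0.238.
P(Cohort=C5 | Grade=B) = 0.022/0.238 = 0.09244.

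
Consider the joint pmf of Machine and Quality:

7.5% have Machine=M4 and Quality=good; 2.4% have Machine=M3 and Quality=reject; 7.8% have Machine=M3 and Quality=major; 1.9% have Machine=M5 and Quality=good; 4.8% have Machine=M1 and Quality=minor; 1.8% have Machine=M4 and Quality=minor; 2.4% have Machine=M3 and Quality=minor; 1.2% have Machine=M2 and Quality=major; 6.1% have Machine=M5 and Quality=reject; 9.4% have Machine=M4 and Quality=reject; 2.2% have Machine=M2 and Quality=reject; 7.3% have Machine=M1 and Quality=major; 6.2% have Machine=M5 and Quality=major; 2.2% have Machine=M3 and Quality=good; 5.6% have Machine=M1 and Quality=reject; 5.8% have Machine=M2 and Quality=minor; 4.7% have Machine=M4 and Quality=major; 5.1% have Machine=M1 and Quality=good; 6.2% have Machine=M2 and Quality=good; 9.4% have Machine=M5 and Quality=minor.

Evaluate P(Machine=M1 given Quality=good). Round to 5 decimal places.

P(Quality=good) = 0.051 + 0.062 + 0.022 + 0.075 + 0.019 = 0.229.
P(Machine=M1 | Quality=good) = 0.051/0.229 = 0.22271.

0.22271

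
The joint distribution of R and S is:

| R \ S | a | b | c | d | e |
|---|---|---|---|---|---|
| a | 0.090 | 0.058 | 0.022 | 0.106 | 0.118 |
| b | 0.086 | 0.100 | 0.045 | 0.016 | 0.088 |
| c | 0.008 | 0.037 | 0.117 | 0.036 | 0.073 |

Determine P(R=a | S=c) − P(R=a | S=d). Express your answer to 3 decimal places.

P(S=c) = 0.022 + 0.045 + 0.117 = 0.184; P(R=a | S=c) = 0.022/0.184 = 0.1196.
P(S=d) = 0.106 + 0.016 + 0.036 = 0.158; P(R=a | S=d) = 0.106/0.158 = 0.6709.
Difference = -0.551.

-0.551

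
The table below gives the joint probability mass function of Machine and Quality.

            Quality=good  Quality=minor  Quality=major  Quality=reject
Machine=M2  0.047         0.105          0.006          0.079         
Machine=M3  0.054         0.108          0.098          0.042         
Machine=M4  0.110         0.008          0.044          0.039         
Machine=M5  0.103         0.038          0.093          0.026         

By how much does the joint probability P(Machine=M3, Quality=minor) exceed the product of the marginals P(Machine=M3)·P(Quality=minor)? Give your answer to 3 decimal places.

P(Machine=M3) = 0.054 + 0.108 + 0.098 + 0.042 = 0.302.
P(Quality=minor) = 0.105 + 0.108 + 0.008 + 0.038 = 0.259.
P(Machine=M3, Quality=minor) − P(Machine=M3)P(Quality=minor) = 0.108 − 0.302×0.259 = 0.030.

0.030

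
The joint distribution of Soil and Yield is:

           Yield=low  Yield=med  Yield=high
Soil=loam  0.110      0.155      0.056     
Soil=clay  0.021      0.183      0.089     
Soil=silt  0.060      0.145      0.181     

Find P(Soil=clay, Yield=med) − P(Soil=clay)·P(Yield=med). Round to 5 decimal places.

P(Soil=clay) = 0.021 + 0.183 + 0.089 = 0.293.
P(Yield=med) = 0.155 + 0.183 + 0.145 = 0.483.
P(Soil=clay, Yield=med) − P(Soil=clay)P(Yield=med) = 0.183 − 0.293×0.483 = 0.04148.

0.04148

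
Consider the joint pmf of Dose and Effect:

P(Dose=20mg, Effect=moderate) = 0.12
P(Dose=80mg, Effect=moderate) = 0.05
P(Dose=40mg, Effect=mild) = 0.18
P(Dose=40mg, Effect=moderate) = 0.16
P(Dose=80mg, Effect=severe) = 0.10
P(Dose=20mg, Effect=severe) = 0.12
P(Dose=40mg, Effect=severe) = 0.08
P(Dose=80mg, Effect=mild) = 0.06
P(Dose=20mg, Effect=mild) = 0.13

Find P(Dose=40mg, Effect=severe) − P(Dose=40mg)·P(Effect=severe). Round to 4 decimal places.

P(Dose=40mg) = 0.18 + 0.16 + 0.08 = 0.42.
P(Effect=severe) = 0.12 + 0.08 + 0.10 = 0.30.
P(Dose=40mg, Effect=severe) − P(Dose=40mg)P(Effect=severe) = 0.08 − 0.42×0.30 = -0.0460.

-0.0460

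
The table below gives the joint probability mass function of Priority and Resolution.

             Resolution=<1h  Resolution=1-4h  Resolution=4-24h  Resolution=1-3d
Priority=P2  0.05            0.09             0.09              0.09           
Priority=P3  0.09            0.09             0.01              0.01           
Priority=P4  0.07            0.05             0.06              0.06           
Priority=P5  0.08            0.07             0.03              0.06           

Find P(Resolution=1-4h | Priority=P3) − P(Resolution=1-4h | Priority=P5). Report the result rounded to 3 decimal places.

0.158

P(Priority=P3) = 0.09 + 0.09 + 0.01 + 0.01 = 0.20; P(Resolution=1-4h | Priority=P3) = 0.09/0.20 = 0.4500.
P(Priority=P5) = 0.08 + 0.07 + 0.03 + 0.06 = 0.24; P(Resolution=1-4h | Priority=P5) = 0.07/0.24 = 0.2917.
Difference = 0.158.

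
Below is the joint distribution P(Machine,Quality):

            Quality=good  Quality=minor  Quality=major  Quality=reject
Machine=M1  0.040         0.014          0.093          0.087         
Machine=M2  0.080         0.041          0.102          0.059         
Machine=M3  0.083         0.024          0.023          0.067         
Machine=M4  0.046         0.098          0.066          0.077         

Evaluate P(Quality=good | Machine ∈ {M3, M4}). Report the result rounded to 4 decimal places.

0.2665

P(Machine=M3) = 0.083 + 0.024 + 0.023 + 0.067 = 0.197.
P(Machine=M4) = 0.046 + 0.098 + 0.066 + 0.077 = 0.287.
P(Machine ∈ {M3, M4}) = 0.197 + 0.287 = 0.484; P(Quality=good, Machine ∈ {M3, M4}) = 0.083 + 0.046 = 0.129.
P(Quality=good | Machine ∈ {M3, M4}) = 0.129/0.484 = 0.2665.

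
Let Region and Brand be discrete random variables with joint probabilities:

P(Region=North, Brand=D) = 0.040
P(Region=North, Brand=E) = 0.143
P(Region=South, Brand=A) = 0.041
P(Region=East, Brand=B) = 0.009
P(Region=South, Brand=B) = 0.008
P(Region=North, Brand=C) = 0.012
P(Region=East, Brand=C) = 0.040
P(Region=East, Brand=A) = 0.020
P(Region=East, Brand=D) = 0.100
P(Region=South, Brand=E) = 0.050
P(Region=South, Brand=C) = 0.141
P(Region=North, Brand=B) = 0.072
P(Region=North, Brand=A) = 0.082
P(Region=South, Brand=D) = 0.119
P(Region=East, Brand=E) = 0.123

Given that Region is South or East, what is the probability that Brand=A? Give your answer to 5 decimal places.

P(Region=South) = 0.041 + 0.008 + 0.141 + 0.119 + 0.050 = 0.359.
P(Region=East) = 0.020 + 0.009 + 0.040 + 0.100 + 0.123 = 0.292.
P(Region ∈ {South, East}) = 0.359 + 0.292 = 0.651; P(Brand=A, Region ∈ {South, East}) = 0.041 + 0.020 = 0.061.
P(Brand=A | Region ∈ {South, East}) = 0.061/0.651 = 0.09370.

0.09370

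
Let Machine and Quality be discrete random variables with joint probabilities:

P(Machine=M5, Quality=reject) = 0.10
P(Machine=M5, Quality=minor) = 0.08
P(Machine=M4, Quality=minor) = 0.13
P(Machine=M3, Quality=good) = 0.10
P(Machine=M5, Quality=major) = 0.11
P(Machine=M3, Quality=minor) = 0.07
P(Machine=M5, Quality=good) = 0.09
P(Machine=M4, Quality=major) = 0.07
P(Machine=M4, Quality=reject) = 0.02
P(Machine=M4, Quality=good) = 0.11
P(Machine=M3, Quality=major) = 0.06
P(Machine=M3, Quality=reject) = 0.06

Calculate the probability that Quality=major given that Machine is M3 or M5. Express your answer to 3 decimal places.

P(Machine=M3) = 0.10 + 0.07 + 0.06 + 0.06 = 0.29.
P(Machine=M5) = 0.09 + 0.08 + 0.11 + 0.10 = 0.38.
P(Machine ∈ {M3, M5}) = 0.29 + 0.38 = 0.67; P(Quality=major, Machine ∈ {M3, M5}) = 0.06 + 0.11 = 0.17.
P(Quality=major | Machine ∈ {M3, M5}) = 0.17/0.67 = 0.254.

0.254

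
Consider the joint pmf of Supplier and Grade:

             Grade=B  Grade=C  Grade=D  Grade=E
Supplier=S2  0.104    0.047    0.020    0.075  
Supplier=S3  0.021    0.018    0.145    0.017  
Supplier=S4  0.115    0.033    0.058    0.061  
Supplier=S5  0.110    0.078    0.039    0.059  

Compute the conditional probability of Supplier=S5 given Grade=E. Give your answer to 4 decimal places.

P(Grade=E) = 0.075 + 0.017 + 0.061 + 0.059 = 0.212.
P(Supplier=S5 | Grade=E) = 0.059/0.212 = 0.2783.

0.2783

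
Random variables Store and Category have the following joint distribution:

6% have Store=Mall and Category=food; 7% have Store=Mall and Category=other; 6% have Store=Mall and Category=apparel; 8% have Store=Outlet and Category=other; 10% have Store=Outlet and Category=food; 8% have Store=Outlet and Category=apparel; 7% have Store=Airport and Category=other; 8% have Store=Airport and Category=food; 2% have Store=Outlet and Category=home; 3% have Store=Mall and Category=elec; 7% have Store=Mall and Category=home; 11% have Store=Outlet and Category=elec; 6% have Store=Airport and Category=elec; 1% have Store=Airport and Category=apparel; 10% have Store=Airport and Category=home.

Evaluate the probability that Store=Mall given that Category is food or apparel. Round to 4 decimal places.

0.3077

P(Category=food) = 0.06 + 0.08 + 0.10 = 0.24.
P(Category=apparel) = 0.06 + 0.01 + 0.08 = 0.15.
P(Category ∈ {food, apparel}) = 0.24 + 0.15 = 0.39; P(Store=Mall, Category ∈ {food, apparel}) = 0.06 + 0.06 = 0.12.
P(Store=Mall | Category ∈ {food, apparel}) = 0.12/0.39 = 0.3077.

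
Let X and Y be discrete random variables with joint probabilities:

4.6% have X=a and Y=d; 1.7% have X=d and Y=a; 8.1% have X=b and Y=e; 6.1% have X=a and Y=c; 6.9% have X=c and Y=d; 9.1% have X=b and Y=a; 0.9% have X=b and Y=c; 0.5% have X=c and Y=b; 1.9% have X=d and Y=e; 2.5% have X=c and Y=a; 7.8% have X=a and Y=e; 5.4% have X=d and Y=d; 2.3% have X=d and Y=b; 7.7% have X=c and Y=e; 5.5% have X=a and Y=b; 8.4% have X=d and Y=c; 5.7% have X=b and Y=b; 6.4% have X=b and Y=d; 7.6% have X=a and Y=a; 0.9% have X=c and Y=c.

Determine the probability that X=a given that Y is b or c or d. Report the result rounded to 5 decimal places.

P(Y=b) = 0.055 + 0.057 + 0.005 + 0.023 = 0.140.
P(Y=c) = 0.061 + 0.009 + 0.009 + 0.084 = 0.163.
P(Y=d) = 0.046 + 0.064 + 0.069 + 0.054 = 0.233.
P(Y ∈ {b, c, d}) = 0.140 + 0.163 + 0.233 = 0.536; P(X=a, Y ∈ {b, c, d}) = 0.055 + 0.061 + 0.046 = 0.162.
P(X=a | Y ∈ {b, c, d}) = 0.162/0.536 = 0.30224.

0.30224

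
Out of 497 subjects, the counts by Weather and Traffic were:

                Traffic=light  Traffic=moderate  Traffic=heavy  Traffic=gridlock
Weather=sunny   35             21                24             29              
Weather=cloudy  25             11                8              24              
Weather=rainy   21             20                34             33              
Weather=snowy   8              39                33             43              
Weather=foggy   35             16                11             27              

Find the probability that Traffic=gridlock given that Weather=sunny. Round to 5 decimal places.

0.26606

Total with Weather=sunny: 35 + 21 + 24 + 29 = 109.
P(Traffic=gridlock | Weather=sunny) = 29/109 = 0.26606.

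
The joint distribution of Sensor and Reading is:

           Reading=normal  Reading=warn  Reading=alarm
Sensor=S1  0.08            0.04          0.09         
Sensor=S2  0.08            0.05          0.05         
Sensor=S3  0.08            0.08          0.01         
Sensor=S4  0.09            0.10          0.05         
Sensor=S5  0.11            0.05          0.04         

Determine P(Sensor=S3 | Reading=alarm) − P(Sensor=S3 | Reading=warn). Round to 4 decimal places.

-0.2083

P(Reading=alarm) = 0.09 + 0.05 + 0.01 + 0.05 + 0.04 = 0.24; P(Sensor=S3 | Reading=alarm) = 0.01/0.24 = 0.04167.
P(Reading=warn) = 0.04 + 0.05 + 0.08 + 0.10 + 0.05 = 0.32; P(Sensor=S3 | Reading=warn) = 0.08/0.32 = 0.25000.
Difference = -0.2083.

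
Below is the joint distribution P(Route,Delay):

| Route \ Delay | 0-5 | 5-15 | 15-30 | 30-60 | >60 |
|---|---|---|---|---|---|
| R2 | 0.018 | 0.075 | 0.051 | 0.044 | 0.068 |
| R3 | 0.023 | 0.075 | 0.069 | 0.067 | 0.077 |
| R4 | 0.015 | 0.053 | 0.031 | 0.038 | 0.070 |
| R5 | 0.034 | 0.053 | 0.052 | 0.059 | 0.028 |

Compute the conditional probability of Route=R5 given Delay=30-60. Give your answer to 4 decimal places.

P(Delay=30-60) = 0.044 + 0.067 + 0.038 + 0.059 = 0.208.
P(Route=R5 | Delay=30-60) = 0.059/0.208 = 0.2837.

0.2837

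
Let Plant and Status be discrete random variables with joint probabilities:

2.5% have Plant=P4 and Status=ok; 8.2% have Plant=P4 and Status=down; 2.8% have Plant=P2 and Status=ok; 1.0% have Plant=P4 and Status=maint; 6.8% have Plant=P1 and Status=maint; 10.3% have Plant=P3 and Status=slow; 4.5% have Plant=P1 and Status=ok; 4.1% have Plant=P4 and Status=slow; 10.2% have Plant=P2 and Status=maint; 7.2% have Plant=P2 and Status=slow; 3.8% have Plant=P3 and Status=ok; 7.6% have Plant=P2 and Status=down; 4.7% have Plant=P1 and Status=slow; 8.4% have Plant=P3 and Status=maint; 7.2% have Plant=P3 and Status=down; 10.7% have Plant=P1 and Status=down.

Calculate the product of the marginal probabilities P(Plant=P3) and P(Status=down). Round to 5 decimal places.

P(Plant=P3) = 0.038 + 0.103 + 0.072 + 0.084 = 0.297.
P(Status=down) = 0.107 + 0.076 + 0.072 + 0.082 = 0.337.
Product: 0.297 × 0.337 = 0.10009.

0.10009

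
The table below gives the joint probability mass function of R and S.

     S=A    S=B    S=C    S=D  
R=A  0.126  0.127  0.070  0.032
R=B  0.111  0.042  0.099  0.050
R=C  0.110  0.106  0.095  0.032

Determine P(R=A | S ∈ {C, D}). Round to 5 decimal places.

0.26984

P(S=C) = 0.070 + 0.099 + 0.095 = 0.264.
P(S=D) = 0.032 + 0.050 + 0.032 = 0.114.
P(S ∈ {C, D}) = 0.264 + 0.114 = 0.378; P(R=A, S ∈ {C, D}) = 0.070 + 0.032 = 0.102.
P(R=A | S ∈ {C, D}) = 0.102/0.378 = 0.26984.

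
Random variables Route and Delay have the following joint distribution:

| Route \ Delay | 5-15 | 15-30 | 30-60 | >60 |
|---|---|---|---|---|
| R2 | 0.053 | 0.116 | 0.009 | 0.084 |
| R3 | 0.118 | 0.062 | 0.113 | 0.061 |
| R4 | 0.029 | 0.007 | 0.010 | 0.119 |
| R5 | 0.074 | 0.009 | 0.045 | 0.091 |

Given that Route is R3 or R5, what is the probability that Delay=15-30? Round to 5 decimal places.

0.12391

P(Route=R3) = 0.118 + 0.062 + 0.113 + 0.061 = 0.354.
P(Route=R5) = 0.074 + 0.009 + 0.045 + 0.091 = 0.219.
P(Route ∈ {R3, R5}) = 0.354 + 0.219 = 0.573; P(Delay=15-30, Route ∈ {R3, R5}) = 0.062 + 0.009 = 0.071.
P(Delay=15-30 | Route ∈ {R3, R5}) = 0.071/0.573 = 0.12391.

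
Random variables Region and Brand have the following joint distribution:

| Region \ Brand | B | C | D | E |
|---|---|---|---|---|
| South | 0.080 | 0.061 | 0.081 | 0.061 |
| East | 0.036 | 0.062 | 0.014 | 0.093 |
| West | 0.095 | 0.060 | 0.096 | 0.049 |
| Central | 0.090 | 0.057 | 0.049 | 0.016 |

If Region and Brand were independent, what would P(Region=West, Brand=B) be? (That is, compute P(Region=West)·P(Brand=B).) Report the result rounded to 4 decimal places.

P(Region=West) = 0.095 + 0.060 + 0.096 + 0.049 = 0.300.
P(Brand=B) = 0.080 + 0.036 + 0.095 + 0.090 = 0.301.
Product: 0.300 × 0.301 = 0.0903.

0.0903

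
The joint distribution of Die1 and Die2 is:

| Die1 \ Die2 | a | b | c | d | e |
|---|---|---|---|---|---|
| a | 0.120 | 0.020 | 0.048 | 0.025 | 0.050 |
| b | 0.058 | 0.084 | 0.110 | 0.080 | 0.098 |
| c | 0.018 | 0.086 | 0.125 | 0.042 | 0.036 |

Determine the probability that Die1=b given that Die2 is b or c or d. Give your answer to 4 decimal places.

0.4419

P(Die2=b) = 0.020 + 0.084 + 0.086 = 0.190.
P(Die2=c) = 0.048 + 0.110 + 0.125 = 0.283.
P(Die2=d) = 0.025 + 0.080 + 0.042 = 0.147.
P(Die2 ∈ {b, c, d}) = 0.190 + 0.283 + 0.147 = 0.620; P(Die1=b, Die2 ∈ {b, c, d}) = 0.084 + 0.110 + 0.080 = 0.274.
P(Die1=b | Die2 ∈ {b, c, d}) = 0.274/0.620 = 0.4419.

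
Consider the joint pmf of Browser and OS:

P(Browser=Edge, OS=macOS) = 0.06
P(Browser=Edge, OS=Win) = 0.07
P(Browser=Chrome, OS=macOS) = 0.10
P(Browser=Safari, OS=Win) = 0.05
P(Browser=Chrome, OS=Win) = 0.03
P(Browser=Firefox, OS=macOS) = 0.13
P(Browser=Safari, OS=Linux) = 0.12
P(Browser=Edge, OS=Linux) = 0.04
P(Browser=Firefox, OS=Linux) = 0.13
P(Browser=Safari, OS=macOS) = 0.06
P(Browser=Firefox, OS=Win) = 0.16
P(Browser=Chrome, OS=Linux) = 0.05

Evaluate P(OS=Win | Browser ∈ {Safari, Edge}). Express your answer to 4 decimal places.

P(Browser=Safari) = 0.05 + 0.06 + 0.12 = 0.23.
P(Browser=Edge) = 0.07 + 0.06 + 0.04 = 0.17.
P(Browser ∈ {Safari, Edge}) = 0.23 + 0.17 = 0.40; P(OS=Win, Browser ∈ {Safari, Edge}) = 0.05 + 0.07 = 0.12.
P(OS=Win | Browser ∈ {Safari, Edge}) = 0.12/0.40 = 0.3000.

0.3000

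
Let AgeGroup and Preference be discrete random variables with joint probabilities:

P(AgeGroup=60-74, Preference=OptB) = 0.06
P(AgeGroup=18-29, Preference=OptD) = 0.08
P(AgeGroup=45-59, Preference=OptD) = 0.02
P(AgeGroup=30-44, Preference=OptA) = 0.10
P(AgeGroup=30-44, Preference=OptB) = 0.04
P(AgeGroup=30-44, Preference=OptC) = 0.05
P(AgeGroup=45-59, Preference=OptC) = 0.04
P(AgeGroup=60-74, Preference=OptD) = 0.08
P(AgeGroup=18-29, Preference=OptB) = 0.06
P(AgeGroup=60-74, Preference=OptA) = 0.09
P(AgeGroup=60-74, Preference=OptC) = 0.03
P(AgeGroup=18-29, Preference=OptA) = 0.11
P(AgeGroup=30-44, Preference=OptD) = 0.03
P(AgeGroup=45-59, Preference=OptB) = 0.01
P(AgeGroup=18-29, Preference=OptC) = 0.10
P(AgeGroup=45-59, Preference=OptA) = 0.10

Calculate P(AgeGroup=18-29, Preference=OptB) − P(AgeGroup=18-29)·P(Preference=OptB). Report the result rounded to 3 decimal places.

0.001

P(AgeGroup=18-29) = 0.11 + 0.06 + 0.10 + 0.08 = 0.35.
P(Preference=OptB) = 0.06 + 0.04 + 0.01 + 0.06 = 0.17.
P(AgeGroup=18-29, Preference=OptB) − P(AgeGroup=18-29)P(Preference=OptB) = 0.06 − 0.35×0.17 = 0.001.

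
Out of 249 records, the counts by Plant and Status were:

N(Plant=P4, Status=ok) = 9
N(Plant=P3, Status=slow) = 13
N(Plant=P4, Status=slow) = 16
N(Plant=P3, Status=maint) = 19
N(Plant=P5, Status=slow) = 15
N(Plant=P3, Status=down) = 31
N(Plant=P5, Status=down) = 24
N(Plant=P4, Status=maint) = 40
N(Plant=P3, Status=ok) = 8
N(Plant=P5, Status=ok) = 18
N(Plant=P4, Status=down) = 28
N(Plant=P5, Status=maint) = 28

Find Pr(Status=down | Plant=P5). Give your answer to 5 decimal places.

Total with Plant=P5: 18 + 15 + 24 + 28 = 85.
P(Status=down | Plant=P5) = 24/85 = 0.28235.

0.28235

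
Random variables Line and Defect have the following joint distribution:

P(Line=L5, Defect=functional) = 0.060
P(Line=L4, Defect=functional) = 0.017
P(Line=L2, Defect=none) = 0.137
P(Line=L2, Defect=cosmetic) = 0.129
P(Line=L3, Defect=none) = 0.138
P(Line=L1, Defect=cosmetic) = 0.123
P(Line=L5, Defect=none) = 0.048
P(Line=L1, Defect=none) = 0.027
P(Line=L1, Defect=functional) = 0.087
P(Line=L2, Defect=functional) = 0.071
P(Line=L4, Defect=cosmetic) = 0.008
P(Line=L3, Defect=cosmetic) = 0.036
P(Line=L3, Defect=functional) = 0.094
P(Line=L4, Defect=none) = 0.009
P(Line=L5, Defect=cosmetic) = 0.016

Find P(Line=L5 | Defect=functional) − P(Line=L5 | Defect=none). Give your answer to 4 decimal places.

P(Defect=functional) = 0.087 + 0.071 + 0.094 + 0.017 + 0.060 = 0.329; P(Line=L5 | Defect=functional) = 0.060/0.329 = 0.18237.
P(Defect=none) = 0.027 + 0.137 + 0.138 + 0.009 + 0.048 = 0.359; P(Line=L5 | Defect=none) = 0.048/0.359 = 0.13370.
Difference = 0.0487.

0.0487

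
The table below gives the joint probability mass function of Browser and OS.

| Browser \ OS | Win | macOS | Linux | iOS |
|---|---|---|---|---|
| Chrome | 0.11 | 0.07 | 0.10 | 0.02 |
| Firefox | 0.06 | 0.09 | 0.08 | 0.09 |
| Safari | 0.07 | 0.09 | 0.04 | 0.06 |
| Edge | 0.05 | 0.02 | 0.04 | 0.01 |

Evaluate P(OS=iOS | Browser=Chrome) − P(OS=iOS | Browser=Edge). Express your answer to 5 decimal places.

P(Browser=Chrome) = 0.11 + 0.07 + 0.10 + 0.02 = 0.30; P(OS=iOS | Browser=Chrome) = 0.02/0.30 = 0.066667.
P(Browser=Edge) = 0.05 + 0.02 + 0.04 + 0.01 = 0.12; P(OS=iOS | Browser=Edge) = 0.01/0.12 = 0.083333.
Difference = -0.01667.

-0.01667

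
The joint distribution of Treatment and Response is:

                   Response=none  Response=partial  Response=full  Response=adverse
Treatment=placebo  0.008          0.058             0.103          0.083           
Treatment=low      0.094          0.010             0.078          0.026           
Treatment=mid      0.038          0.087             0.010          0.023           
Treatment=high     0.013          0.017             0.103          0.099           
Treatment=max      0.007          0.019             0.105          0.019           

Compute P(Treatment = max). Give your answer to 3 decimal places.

P(Treatment=max) = 0.007 + 0.019 + 0.105 + 0.019 = 0.150.

0.150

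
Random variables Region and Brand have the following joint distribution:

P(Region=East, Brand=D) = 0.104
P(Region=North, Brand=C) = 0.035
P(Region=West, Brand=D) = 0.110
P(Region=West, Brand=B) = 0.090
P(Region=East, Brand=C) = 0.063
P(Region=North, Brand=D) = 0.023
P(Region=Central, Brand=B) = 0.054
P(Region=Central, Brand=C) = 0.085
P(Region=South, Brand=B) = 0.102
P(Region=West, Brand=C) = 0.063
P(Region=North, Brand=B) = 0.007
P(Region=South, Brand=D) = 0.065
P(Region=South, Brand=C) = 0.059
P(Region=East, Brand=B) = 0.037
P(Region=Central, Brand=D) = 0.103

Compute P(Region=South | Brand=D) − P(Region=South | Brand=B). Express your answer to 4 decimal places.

P(Brand=D) = 0.023 + 0.065 + 0.104 + 0.110 + 0.103 = 0.405; P(Region=South | Brand=D) = 0.065/0.405 = 0.16049.
P(Brand=B) = 0.007 + 0.102 + 0.037 + 0.090 + 0.054 = 0.290; P(Region=South | Brand=B) = 0.102/0.290 = 0.35172.
Difference = -0.1912.

-0.1912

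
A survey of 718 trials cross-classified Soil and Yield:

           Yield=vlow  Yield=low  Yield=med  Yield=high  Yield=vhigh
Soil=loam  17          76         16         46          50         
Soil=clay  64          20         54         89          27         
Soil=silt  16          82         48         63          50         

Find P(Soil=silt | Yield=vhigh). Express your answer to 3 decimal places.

0.394

Total with Yield=vhigh: 50 + 27 + 50 = 127.
P(Soil=silt | Yield=vhigh) = 50/127 = 0.394.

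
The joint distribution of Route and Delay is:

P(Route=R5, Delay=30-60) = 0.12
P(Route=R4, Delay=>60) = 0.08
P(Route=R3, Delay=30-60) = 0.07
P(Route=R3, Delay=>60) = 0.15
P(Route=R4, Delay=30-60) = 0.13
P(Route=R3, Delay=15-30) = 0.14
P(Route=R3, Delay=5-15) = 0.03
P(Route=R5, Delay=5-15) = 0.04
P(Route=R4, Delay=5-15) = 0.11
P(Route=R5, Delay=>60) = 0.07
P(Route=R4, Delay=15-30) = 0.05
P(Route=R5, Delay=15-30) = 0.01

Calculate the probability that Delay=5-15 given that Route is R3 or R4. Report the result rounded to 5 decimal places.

P(Route=R3) = 0.03 + 0.14 + 0.07 + 0.15 = 0.39.
P(Route=R4) = 0.11 + 0.05 + 0.13 + 0.08 = 0.37.
P(Route ∈ {R3, R4}) = 0.39 + 0.37 = 0.76; P(Delay=5-15, Route ∈ {R3, R4}) = 0.03 + 0.11 = 0.14.
P(Delay=5-15 | Route ∈ {R3, R4}) = 0.14/0.76 = 0.18421.

0.18421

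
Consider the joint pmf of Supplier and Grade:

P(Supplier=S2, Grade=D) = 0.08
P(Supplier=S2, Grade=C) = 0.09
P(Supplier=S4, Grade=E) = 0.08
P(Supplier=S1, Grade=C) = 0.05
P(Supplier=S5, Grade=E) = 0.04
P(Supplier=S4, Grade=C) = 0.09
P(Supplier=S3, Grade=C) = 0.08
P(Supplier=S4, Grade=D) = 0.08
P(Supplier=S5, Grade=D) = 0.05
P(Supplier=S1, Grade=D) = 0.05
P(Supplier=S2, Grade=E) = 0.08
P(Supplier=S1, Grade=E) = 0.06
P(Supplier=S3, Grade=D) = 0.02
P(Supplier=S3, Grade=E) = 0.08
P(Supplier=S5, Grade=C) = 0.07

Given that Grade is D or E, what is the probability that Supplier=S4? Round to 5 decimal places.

0.25806

P(Grade=D) = 0.05 + 0.08 + 0.02 + 0.08 + 0.05 = 0.28.
P(Grade=E) = 0.06 + 0.08 + 0.08 + 0.08 + 0.04 = 0.34.
P(Grade ∈ {D, E}) = 0.28 + 0.34 = 0.62; P(Supplier=S4, Grade ∈ {D, E}) = 0.08 + 0.08 = 0.16.
P(Supplier=S4 | Grade ∈ {D, E}) = 0.16/0.62 = 0.25806.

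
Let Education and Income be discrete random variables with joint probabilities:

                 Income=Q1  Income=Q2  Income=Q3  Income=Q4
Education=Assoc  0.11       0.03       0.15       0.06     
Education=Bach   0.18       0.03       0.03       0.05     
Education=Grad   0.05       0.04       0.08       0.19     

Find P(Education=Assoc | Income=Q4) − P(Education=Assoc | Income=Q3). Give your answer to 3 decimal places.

-0.377

P(Income=Q4) = 0.06 + 0.05 + 0.19 = 0.30; P(Education=Assoc | Income=Q4) = 0.06/0.30 = 0.2000.
P(Income=Q3) = 0.15 + 0.03 + 0.08 = 0.26; P(Education=Assoc | Income=Q3) = 0.15/0.26 = 0.5769.
Difference = -0.377.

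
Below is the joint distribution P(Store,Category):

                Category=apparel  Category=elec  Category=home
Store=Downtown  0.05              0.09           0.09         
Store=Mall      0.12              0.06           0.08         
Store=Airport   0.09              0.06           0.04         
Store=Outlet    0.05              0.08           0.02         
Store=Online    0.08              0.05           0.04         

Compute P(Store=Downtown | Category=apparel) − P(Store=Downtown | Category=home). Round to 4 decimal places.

-0.2051

P(Category=apparel) = 0.05 + 0.12 + 0.09 + 0.05 + 0.08 = 0.39; P(Store=Downtown | Category=apparel) = 0.05/0.39 = 0.12821.
P(Category=home) = 0.09 + 0.08 + 0.04 + 0.02 + 0.04 = 0.27; P(Store=Downtown | Category=home) = 0.09/0.27 = 0.33333.
Difference = -0.2051.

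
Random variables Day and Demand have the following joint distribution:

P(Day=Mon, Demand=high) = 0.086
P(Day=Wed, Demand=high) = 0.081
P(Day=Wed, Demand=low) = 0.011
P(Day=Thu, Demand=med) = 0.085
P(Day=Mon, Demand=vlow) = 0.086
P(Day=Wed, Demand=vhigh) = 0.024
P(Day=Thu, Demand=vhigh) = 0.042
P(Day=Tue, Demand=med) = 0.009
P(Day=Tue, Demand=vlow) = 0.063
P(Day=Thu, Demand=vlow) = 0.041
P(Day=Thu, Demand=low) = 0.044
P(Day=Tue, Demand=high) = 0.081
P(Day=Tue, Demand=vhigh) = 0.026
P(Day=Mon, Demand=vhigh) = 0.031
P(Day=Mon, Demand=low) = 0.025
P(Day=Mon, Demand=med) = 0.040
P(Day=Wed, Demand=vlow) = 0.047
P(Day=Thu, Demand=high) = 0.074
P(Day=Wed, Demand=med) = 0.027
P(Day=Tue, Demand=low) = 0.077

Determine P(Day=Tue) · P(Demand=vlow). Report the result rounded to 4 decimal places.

P(Day=Tue) = 0.063 + 0.077 + 0.009 + 0.081 + 0.026 = 0.256.
P(Demand=vlow) = 0.086 + 0.063 + 0.047 + 0.041 = 0.237.
Product: 0.256 × 0.237 = 0.0607.

0.0607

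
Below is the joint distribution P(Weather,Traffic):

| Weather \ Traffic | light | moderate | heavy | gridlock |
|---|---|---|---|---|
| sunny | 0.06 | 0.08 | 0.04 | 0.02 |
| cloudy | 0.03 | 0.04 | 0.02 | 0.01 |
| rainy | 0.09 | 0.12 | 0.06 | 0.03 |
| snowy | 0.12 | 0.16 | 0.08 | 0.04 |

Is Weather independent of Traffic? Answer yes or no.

yes

Every cell satisfies P(Weather,Traffic) = P(Weather)·P(Traffic). For instance P(Weather=rainy) = 0.30, P(Traffic=moderate) = 0.40, and 0.30×0.40 = 0.12 matches the joint entry. So Weather and Traffic are independent.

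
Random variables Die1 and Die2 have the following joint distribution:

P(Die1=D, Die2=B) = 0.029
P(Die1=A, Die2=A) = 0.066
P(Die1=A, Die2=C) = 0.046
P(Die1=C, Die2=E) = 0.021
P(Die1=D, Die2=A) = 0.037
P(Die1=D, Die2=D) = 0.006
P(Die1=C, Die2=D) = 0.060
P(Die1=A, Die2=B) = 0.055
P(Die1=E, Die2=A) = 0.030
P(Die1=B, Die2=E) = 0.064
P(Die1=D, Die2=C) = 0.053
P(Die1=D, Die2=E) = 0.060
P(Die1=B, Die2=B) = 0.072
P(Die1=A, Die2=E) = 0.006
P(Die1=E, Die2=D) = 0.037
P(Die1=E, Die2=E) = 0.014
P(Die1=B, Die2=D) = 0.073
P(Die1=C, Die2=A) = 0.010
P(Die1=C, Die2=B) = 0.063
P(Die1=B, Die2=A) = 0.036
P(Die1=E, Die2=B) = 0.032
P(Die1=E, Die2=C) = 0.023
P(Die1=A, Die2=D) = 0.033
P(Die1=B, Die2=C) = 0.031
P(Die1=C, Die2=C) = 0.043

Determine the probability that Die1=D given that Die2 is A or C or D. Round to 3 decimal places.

P(Die2=A) = 0.066 + 0.036 + 0.010 + 0.037 + 0.030 = 0.179.
P(Die2=C) = 0.046 + 0.031 + 0.043 + 0.053 + 0.023 = 0.196.
P(Die2=D) = 0.033 + 0.073 + 0.060 + 0.006 + 0.037 = 0.209.
P(Die2 ∈ {A, C, D}) = 0.179 + 0.196 + 0.209 = 0.584; P(Die1=D, Die2 ∈ {A, C, D}) = 0.037 + 0.053 + 0.006 = 0.096.
P(Die1=D | Die2 ∈ {A, C, D}) = 0.096/0.584 = 0.164.

0.164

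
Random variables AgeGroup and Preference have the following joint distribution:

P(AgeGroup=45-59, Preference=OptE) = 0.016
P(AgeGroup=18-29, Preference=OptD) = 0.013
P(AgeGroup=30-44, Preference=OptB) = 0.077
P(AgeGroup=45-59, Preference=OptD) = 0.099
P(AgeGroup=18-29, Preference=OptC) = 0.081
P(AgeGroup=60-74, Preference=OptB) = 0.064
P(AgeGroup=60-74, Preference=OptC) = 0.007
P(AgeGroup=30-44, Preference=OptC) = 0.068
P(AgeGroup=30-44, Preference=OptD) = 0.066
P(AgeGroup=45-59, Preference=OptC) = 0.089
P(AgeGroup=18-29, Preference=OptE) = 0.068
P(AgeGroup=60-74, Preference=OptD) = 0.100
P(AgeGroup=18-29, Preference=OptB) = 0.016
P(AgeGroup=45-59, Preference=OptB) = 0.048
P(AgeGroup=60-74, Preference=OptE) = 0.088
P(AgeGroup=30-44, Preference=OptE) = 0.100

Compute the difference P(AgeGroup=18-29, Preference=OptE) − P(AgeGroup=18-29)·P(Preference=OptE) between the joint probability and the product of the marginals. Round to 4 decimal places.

0.0196

P(AgeGroup=18-29) = 0.016 + 0.081 + 0.013 + 0.068 = 0.178.
P(Preference=OptE) = 0.068 + 0.100 + 0.016 + 0.088 = 0.272.
P(AgeGroup=18-29, Preference=OptE) − P(AgeGroup=18-29)P(Preference=OptE) = 0.068 − 0.178×0.272 = 0.0196.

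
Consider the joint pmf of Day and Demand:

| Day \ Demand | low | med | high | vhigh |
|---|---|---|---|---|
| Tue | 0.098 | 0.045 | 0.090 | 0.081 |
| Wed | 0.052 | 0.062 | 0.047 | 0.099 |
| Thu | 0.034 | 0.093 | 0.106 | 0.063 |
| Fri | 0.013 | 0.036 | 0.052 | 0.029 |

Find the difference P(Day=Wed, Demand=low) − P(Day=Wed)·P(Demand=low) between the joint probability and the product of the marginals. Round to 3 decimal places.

P(Day=Wed) = 0.052 + 0.062 + 0.047 + 0.099 = 0.260.
P(Demand=low) = 0.098 + 0.052 + 0.034 + 0.013 = 0.197.
P(Day=Wed, Demand=low) − P(Day=Wed)P(Demand=low) = 0.052 − 0.260×0.197 = 0.001.

0.001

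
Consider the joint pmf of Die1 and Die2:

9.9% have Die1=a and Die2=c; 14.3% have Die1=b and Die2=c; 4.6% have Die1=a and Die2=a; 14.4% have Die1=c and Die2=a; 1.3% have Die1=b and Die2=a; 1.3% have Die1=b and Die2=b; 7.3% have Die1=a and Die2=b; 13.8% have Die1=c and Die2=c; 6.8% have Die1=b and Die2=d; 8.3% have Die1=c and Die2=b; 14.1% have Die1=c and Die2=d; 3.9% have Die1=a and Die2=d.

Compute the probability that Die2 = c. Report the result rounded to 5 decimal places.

P(Die2=c) = 0.099 + 0.143 + 0.138 = 0.380.

0.38000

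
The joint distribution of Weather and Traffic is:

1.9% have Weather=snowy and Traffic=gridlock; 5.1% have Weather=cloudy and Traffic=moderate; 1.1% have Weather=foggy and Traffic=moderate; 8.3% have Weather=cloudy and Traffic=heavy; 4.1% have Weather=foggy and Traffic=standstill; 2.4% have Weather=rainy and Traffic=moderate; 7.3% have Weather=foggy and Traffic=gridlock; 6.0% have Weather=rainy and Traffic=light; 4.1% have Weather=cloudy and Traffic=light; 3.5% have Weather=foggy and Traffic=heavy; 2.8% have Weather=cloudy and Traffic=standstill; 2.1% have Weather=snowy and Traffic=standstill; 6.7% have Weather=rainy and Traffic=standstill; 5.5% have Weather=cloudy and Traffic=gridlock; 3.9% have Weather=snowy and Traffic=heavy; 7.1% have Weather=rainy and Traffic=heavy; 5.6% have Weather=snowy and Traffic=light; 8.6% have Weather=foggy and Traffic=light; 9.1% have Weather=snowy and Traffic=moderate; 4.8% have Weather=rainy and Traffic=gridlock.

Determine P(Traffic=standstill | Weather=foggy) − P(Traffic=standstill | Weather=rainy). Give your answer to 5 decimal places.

P(Weather=foggy) = 0.086 + 0.011 + 0.035 + 0.073 + 0.041 = 0.246; P(Traffic=standstill | Weather=foggy) = 0.041/0.246 = 0.166667.
P(Weather=rainy) = 0.060 + 0.024 + 0.071 + 0.048 + 0.067 = 0.270; P(Traffic=standstill | Weather=rainy) = 0.067/0.270 = 0.248148.
Difference = -0.08148.

-0.08148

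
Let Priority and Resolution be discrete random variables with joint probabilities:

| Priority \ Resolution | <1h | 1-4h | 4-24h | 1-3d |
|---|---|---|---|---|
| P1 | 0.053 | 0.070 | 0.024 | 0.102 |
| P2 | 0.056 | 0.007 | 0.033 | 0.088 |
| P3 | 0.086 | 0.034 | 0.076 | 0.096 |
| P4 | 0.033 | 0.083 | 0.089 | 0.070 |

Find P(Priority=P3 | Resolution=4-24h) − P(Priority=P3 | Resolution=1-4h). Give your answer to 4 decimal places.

0.1671

P(Resolution=4-24h) = 0.024 + 0.033 + 0.076 + 0.089 = 0.222; P(Priority=P3 | Resolution=4-24h) = 0.076/0.222 = 0.34234.
P(Resolution=1-4h) = 0.070 + 0.007 + 0.034 + 0.083 = 0.194; P(Priority=P3 | Resolution=1-4h) = 0.034/0.194 = 0.17526.
Difference = 0.1671.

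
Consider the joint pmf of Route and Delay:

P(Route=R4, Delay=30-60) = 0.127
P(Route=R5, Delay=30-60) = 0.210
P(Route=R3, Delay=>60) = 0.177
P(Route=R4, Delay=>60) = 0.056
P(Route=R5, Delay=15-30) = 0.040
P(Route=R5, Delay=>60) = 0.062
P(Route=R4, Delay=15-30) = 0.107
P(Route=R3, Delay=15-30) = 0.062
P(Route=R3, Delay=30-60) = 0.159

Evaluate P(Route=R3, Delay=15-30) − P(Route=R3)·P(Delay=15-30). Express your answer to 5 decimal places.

-0.02118

P(Route=R3) = 0.062 + 0.159 + 0.177 = 0.398.
P(Delay=15-30) = 0.062 + 0.107 + 0.040 = 0.209.
P(Route=R3, Delay=15-30) − P(Route=R3)P(Delay=15-30) = 0.062 − 0.398×0.209 = -0.02118.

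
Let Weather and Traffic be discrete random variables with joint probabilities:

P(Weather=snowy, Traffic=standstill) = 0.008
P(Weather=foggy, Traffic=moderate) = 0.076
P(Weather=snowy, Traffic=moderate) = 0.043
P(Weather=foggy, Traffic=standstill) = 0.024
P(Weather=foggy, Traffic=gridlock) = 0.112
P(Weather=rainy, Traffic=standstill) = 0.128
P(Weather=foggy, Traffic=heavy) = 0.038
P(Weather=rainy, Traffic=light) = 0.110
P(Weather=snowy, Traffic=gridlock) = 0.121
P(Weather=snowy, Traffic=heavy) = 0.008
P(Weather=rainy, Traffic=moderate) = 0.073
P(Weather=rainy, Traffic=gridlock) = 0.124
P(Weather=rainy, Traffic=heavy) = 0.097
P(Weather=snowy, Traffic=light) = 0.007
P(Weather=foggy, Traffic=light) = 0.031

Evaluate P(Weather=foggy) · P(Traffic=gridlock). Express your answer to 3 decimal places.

0.100

P(Weather=foggy) = 0.031 + 0.076 + 0.038 + 0.112 + 0.024 = 0.281.
P(Traffic=gridlock) = 0.124 + 0.121 + 0.112 = 0.357.
Product: 0.281 × 0.357 = 0.100.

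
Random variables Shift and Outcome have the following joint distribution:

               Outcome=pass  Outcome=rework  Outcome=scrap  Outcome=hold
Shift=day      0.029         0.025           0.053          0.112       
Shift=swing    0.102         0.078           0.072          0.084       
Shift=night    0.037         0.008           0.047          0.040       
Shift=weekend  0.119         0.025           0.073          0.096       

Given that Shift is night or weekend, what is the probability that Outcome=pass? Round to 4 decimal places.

P(Shift=night) = 0.037 + 0.008 + 0.047 + 0.040 = 0.132.
P(Shift=weekend) = 0.119 + 0.025 + 0.073 + 0.096 = 0.313.
P(Shift ∈ {night, weekend}) = 0.132 + 0.313 = 0.445; P(Outcome=pass, Shift ∈ {night, weekend}) = 0.037 + 0.119 = 0.156.
P(Outcome=pass | Shift ∈ {night, weekend}) = 0.156/0.445 = 0.3506.

0.3506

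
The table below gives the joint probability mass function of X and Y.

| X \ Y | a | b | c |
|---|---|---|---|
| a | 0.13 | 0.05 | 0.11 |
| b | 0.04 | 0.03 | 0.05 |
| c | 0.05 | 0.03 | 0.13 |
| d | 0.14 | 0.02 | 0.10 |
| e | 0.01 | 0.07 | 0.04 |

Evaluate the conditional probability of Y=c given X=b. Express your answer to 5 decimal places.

0.41667

P(X=b) = 0.04 + 0.03 + 0.05 = 0.12.
P(Y=c | X=b) = 0.05/0.12 = 0.41667.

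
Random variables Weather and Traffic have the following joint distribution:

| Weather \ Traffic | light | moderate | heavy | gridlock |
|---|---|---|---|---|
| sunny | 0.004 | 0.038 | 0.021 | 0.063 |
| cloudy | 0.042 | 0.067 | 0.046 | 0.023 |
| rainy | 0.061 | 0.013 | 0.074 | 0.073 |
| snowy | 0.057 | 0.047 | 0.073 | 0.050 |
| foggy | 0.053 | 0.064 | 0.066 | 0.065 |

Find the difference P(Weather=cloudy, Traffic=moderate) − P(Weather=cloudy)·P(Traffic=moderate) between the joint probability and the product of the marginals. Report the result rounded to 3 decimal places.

P(Weather=cloudy) = 0.042 + 0.067 + 0.046 + 0.023 = 0.178.
P(Traffic=moderate) = 0.038 + 0.067 + 0.013 + 0.047 + 0.064 = 0.229.
P(Weather=cloudy, Traffic=moderate) − P(Weather=cloudy)P(Traffic=moderate) = 0.067 − 0.178×0.229 = 0.026.

0.026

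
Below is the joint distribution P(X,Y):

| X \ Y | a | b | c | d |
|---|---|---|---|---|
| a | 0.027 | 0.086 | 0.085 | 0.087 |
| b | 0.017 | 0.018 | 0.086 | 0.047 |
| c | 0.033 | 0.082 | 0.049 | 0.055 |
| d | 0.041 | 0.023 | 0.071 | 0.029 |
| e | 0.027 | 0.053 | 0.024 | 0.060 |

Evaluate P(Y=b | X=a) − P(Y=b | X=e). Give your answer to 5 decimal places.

-0.02142

P(X=a) = 0.027 + 0.086 + 0.085 + 0.087 = 0.285; P(Y=b | X=a) = 0.086/0.285 = 0.301754.
P(X=e) = 0.027 + 0.053 + 0.024 + 0.060 = 0.164; P(Y=b | X=e) = 0.053/0.164 = 0.323171.
Difference = -0.02142.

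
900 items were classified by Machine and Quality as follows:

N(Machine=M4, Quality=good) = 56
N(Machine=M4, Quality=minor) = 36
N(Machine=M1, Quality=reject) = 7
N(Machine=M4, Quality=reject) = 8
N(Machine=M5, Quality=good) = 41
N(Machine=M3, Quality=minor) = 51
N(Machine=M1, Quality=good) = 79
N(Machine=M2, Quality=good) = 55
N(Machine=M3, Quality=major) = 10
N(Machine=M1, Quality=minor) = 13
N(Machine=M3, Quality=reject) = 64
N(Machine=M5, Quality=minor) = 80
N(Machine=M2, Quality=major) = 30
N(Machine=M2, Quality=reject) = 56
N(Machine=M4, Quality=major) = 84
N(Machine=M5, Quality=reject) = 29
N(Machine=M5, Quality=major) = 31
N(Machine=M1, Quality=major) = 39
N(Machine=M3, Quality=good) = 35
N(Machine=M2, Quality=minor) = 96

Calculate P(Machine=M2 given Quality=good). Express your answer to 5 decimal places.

Total with Quality=good: 79 + 55 + 35 + 56 + 41 = 266.
P(Machine=M2 | Quality=good) = 55/266 = 0.20677.

0.20677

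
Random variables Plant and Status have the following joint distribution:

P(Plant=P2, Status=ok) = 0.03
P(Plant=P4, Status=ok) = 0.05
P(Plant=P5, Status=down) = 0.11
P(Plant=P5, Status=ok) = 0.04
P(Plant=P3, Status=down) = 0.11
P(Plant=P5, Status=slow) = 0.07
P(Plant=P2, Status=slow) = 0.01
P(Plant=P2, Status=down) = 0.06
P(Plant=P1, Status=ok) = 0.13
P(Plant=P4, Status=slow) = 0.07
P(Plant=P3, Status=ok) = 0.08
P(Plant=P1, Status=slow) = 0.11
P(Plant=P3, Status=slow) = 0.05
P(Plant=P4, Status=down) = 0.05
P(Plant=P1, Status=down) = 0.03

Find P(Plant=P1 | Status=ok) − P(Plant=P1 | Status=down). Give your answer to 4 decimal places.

0.3106

P(Status=ok) = 0.13 + 0.03 + 0.08 + 0.05 + 0.04 = 0.33; P(Plant=P1 | Status=ok) = 0.13/0.33 = 0.39394.
P(Status=down) = 0.03 + 0.06 + 0.11 + 0.05 + 0.11 = 0.36; P(Plant=P1 | Status=down) = 0.03/0.36 = 0.08333.
Difference = 0.3106.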